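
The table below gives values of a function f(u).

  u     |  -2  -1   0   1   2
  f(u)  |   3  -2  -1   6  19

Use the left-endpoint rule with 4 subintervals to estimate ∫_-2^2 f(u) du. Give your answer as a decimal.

Δu = 1.
Sum = 1·[3 + (-2) + (-1) + 6] = 6.

6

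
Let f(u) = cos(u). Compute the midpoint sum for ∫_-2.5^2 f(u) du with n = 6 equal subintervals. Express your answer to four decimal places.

Δu = (2 − (-2.5))/6 = 0.75.
Midpoints: -2.125, -1.375, -0.625, 0.125, 0.875, 1.625.
f(-2.125) ≈ -0.5263, f(-1.375) ≈ 0.1945, f(-0.625) ≈ 0.8110, f(0.125) ≈ 0.9922, f(0.875) ≈ 0.6410, f(1.625) ≈ -0.0542.
Sum = Δu · [f(-2.125) + f(-1.375) + f(-0.625) + ...].
Sum ≈ 1.5437.

1.5437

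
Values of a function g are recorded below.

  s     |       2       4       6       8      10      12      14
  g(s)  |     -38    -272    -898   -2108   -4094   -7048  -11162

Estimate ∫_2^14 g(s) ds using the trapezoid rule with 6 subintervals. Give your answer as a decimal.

Δs = 2.
T_6 = (2/2)·[(-38) + 2·(-272) + 2·(-898) + 2·(-2108) + 2·(-4094) + 2·(-7048) + (-11162)] = -40040.

-40040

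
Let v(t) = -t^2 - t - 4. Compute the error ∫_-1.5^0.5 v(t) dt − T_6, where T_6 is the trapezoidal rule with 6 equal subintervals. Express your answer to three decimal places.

Exact integral: ∫_-1.5^0.5 v(t) dt ≈ -8.16667.
T_6 ≈ -8.20370.
Error ≈ -8.16667 − (-8.20370) ≈ 0.037.

0.037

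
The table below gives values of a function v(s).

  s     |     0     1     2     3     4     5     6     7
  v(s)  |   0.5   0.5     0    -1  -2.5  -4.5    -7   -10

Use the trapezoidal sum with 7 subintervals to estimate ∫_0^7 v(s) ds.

-19.25

Δs = 1.
T_7 = (1/2)·[0.5 + 2·0.5 + 2·0 + 2·(-1) + 2·(-2.5) + 2·(-4.5) + 2·(-7) + (-10)] = -19.25.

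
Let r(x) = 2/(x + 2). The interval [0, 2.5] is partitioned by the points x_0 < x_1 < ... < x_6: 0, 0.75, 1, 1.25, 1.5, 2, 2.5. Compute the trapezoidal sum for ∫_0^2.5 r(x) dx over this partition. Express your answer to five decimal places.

1.63455

Subinterval widths: 0.75, 0.25, 0.25, 0.25, 0.5, 0.5.
r(0) = 1, r(0.75) = 8/11, r(1) = 2/3, r(1.25) = 8/13, r(1.5) = 4/7, r(2) = 0.5, r(2.5) = 4/9.
On each subinterval the trapezoid contributes (Δx_i/2)·[r(x_{i-1}) + r(x_i)].
Sum ≈ 1.63455.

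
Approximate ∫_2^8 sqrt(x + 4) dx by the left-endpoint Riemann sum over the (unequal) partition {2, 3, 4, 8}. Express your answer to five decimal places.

Subinterval widths: 1, 1, 4.
Left endpoints: 2, 3, 4.
f(2) ≈ 2.44949, f(3) ≈ 2.64575, f(4) ≈ 2.82843.
Sum = Σ Δx_i · f(x_i).
Sum ≈ 16.40895.

16.40895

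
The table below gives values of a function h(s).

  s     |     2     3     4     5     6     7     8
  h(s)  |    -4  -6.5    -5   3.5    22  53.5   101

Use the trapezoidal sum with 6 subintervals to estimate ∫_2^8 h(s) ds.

116

Δs = 1.
T_6 = (1/2)·[(-4) + 2·(-6.5) + 2·(-5) + 2·3.5 + 2·22 + 2·53.5 + 101] = 116.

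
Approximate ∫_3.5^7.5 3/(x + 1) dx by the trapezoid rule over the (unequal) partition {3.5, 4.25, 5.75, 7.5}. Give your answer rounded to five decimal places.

1.92390

Subinterval widths: 0.75, 1.5, 1.75.
f(3.5) = 2/3, f(4.25) = 4/7, f(5.75) = 4/9, f(7.5) = 6/17.
On each subinterval the trapezoid contributes (Δx_i/2)·[f(x_{i-1}) + f(x_i)].
Sum ≈ 1.92390.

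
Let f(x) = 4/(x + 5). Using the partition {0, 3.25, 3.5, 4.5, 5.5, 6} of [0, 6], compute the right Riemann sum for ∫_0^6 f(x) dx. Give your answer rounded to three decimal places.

2.677

Subinterval widths: 3.25, 0.25, 1, 1, 0.5.
Right endpoints: 3.25, 3.5, 4.5, 5.5, 6.
f(3.25) = 16/33, f(3.5) = 8/17, f(4.5) = 8/19, f(5.5) = 8/21, f(6) = 4/11.
Sum = Σ Δx_i · f(x_i).
Sum ≈ 2.677.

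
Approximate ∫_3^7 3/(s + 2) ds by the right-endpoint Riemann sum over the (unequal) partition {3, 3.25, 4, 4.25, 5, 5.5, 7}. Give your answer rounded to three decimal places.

1.659

Subinterval widths: 0.25, 0.75, 0.25, 0.75, 0.5, 1.5.
Right endpoints: 3.25, 4, 4.25, 5, 5.5, 7.
f(3.25) = 4/7, f(4) = 0.5, f(4.25) = 0.48, f(5) = 3/7, f(5.5) = 0.4, f(7) = 1/3.
Sum = Σ Δs_i · f(s_i).
Sum ≈ 1.659.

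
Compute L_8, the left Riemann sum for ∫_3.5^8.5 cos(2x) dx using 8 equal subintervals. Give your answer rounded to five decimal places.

-0.37940

Δx = (8.5 − 3.5)/8 = 0.625.
Left endpoints: 3.5, 4.125, 4.75, 5.375, 6, 6.625, 7.25, 7.875.
f(3.5) ≈ 0.75390, f(4.125) ≈ -0.38575, f(4.75) ≈ -0.99717, f(5.375) ≈ -0.24311, f(6) ≈ 0.84385, f(6.625) ≈ 0.77529, f(7.25) ≈ -0.35492, f(7.875) ≈ -0.99912.
Sum = Δx · [f(3.5) + f(4.125) + f(4.75) + ...].
Sum ≈ -0.37940.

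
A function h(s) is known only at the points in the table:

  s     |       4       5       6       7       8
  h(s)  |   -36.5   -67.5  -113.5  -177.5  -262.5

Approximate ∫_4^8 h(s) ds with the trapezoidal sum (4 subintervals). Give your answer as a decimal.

-508

Δs = 1.
T_4 = (1/2)·[(-36.5) + 2·(-67.5) + 2·(-113.5) + 2·(-177.5) + (-262.5)] = -508.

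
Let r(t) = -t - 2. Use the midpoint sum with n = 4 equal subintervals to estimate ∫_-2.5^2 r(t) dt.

Δt = (2 − (-2.5))/4 = 1.125.
Midpoints: -1.9375, -0.8125, 0.3125, 1.4375.
r(-1.9375) = -0.0625, r(-0.8125) = -1.1875, r(0.3125) = -2.3125, r(1.4375) = -3.4375.
Sum = Δt · [r(-1.9375) + r(-0.8125) + r(0.3125) + r(1.4375)].
Sum = -7.875.

-7.875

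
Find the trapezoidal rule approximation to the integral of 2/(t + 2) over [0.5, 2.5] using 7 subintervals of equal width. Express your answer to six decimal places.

Δt = (2.5 − 0.5)/7 = 2/7.
f(0.5) = 0.8, f(11/14) = 28/39, f(15/14) = 28/43, f(19/14) = 28/47, f(23/14) = 28/51, f(27/14) = 28/55, f(31/14) = 28/59, f(2.5) = 4/9.
T_7 = (Δt/2)·[f(t_0) + 2f(t_1) + ... + 2f(t_{6}) + f(t_7)].
Sum ≈ 1.177076.

1.177076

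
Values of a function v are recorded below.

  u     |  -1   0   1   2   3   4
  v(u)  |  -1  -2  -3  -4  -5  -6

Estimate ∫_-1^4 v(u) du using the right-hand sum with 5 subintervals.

-20

Δu = 1.
Sum = 1·[(-2) + (-3) + (-4) + (-5) + (-6)] = -20.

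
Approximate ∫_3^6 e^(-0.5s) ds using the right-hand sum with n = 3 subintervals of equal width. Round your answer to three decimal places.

Δs = (6 − 3)/3 = 1.
Right endpoints: 4, 5, 6.
f(4) ≈ 0.135, f(5) ≈ 0.082, f(6) ≈ 0.050.
Sum = Δs · [f(4) + f(5) + f(6)].
Sum ≈ 0.267.

0.267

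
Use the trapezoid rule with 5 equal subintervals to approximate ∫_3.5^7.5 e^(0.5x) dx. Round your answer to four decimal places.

Δx = (7.5 − 3.5)/5 = 0.8.
f(3.5) ≈ 5.7546, f(4.3) ≈ 8.5849, f(5.1) ≈ 12.8071, f(5.9) ≈ 19.1060, f(6.7) ≈ 28.5027, f(7.5) ≈ 42.5211.
T_5 = (Δx/2)·[f(x_0) + 2f(x_1) + ... + 2f(x_{4}) + f(x_5)].
Sum ≈ 74.5108.

74.5108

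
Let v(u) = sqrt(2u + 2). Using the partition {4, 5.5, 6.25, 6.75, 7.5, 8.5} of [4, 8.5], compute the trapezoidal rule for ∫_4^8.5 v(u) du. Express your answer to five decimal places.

17.05568

Subinterval widths: 1.5, 0.75, 0.5, 0.75, 1.
v(4) ≈ 3.16228, v(5.5) ≈ 3.60555, v(6.25) ≈ 3.80789, v(6.75) ≈ 3.93700, v(7.5) ≈ 4.12311, v(8.5) ≈ 4.35890.
On each subinterval the trapezoid contributes (Δu_i/2)·[v(u_{i-1}) + v(u_i)].
Sum ≈ 17.05568.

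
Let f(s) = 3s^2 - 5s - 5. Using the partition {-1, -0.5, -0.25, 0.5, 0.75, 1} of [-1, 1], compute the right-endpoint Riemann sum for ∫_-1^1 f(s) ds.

-10.34375

Subinterval widths: 0.5, 0.25, 0.75, 0.25, 0.25.
Right endpoints: -0.5, -0.25, 0.5, 0.75, 1.
f(-0.5) = -1.75, f(-0.25) = -3.5625, f(0.5) = -6.75, f(0.75) = -7.0625, f(1) = -7.
Sum = Σ Δs_i · f(s_i).
Sum = -10.34375.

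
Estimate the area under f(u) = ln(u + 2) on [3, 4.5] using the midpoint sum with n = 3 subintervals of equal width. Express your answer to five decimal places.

2.62000

Δu = (4.5 − 3)/3 = 0.5.
Midpoints: 3.25, 3.75, 4.25.
f(3.25) ≈ 1.65823, f(3.75) ≈ 1.74920, f(4.25) ≈ 1.83258.
Sum = Δu · [f(3.25) + f(3.75) + f(4.25)].
Sum ≈ 2.62000.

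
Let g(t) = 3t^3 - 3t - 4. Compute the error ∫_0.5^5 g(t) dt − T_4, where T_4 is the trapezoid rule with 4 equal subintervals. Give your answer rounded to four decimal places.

-23.4932

Exact integral: ∫_0.5^5 g(t) dt = 413.578125.
T_4 ≈ 437.071289.
Error ≈ 413.578125 − 437.071289 ≈ -23.4932.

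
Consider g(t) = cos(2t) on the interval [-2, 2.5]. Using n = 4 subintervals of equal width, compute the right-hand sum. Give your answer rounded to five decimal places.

Δt = (2.5 − (-2))/4 = 1.125.
Right endpoints: -0.875, 0.25, 1.375, 2.5.
g(-0.875) ≈ -0.17825, g(0.25) ≈ 0.87758, g(1.375) ≈ -0.92430, g(2.5) ≈ 0.28366.
Sum = Δt · [g(-0.875) + g(0.25) + g(1.375) + g(2.5)].
Sum ≈ 0.06603.

0.06603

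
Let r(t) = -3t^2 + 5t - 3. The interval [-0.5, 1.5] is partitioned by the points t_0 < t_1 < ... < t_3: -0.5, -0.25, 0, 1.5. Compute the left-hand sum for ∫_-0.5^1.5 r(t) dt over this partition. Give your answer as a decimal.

Subinterval widths: 0.25, 0.25, 1.5.
Left endpoints: -0.5, -0.25, 0.
r(-0.5) = -6.25, r(-0.25) = -4.4375, r(0) = -3.
Sum = Σ Δt_i · r(t_i).
Sum = -7.171875.

-7.171875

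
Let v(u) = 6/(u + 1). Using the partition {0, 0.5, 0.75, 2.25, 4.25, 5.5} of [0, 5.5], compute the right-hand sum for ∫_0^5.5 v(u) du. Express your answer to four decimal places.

Subinterval widths: 0.5, 0.25, 1.5, 2, 1.25.
Right endpoints: 0.5, 0.75, 2.25, 4.25, 5.5.
v(0.5) = 4, v(0.75) = 24/7, v(2.25) = 24/13, v(4.25) = 8/7, v(5.5) = 12/13.
Sum = Σ Δu_i · v(u_i).
Sum ≈ 9.0659.

9.0659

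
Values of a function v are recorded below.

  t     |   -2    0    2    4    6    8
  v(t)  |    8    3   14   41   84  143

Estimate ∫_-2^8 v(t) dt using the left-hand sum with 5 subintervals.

300

Δt = 2.
Sum = 2·[8 + 3 + 14 + 41 + 84] = 300.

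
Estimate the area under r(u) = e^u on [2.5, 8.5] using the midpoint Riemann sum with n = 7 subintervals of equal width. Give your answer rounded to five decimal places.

Δu = (8.5 − 2.5)/7 = 6/7.
Midpoints: 41/14, 53/14, 65/14, 5.5, 89/14, 101/14, 113/14.
r(41/14) ≈ 18.70090, r(53/14) ≈ 44.06714, r(65/14) ≈ 103.84061, r(5.5) ≈ 244.69193, r(89/14) ≈ 576.59658, r(101/14) ≈ 1358.70282, r(113/14) ≈ 3201.67238.
Sum = Δu · [r(41/14) + r(53/14) + r(65/14) + ...].
Sum ≈ 4755.66202.

4755.66202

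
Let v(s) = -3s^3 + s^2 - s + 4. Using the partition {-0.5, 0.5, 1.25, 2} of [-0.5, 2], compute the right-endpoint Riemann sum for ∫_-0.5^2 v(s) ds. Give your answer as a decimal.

-11.28515625

Subinterval widths: 1, 0.75, 0.75.
Right endpoints: 0.5, 1.25, 2.
v(0.5) = 3.375, v(1.25) = -1.546875, v(2) = -18.
Sum = Σ Δs_i · v(s_i).
Sum = -11.28515625.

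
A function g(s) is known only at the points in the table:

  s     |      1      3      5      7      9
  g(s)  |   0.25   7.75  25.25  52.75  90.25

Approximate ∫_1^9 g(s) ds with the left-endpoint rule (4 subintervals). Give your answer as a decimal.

Δs = 2.
Sum = 2·[0.25 + 7.75 + 25.25 + 52.75] = 172.

172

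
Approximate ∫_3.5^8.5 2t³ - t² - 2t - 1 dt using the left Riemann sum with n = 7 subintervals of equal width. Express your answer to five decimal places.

1911.42857

Δt = (8.5 − 3.5)/7 = 5/7.
Left endpoints: 3.5, 59/14, 69/14, 79/14, 89/14, 99/14, 109/14.
f(3.5) = 65.5, f(59/14) = 42019/343, f(69/14) = 140143/686, f(79/14) = 108124/343, f(89/14) = 315353/686, f(99/14) = 220229/343, f(109/14) = 594563/686.
Sum = Δt · [f(3.5) + f(59/14) + f(69/14) + ...].
Sum ≈ 1911.42857.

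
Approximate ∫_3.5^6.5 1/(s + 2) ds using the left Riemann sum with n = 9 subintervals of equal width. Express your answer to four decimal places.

Δs = (6.5 − 3.5)/9 = 1/3.
Left endpoints: 3.5, 23/6, 25/6, 4.5, 29/6, 31/6, 5.5, 35/6, 37/6.
f(3.5) = 2/11, f(23/6) = 6/35, f(25/6) = 6/37, f(4.5) = 2/13, f(29/6) = 6/41, f(31/6) = 6/43, f(5.5) = 2/15, f(35/6) = 6/47, f(37/6) = 6/49.
Sum = Δs · [f(3.5) + f(23/6) + f(25/6) + ...].
Sum ≈ 0.4462.

0.4462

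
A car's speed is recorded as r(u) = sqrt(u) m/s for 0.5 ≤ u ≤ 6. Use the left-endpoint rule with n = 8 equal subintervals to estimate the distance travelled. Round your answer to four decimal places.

Δu = (6 − 0.5)/8 = 0.6875.
Left endpoints: 0.5, 1.1875, 1.875, 2.5625, 3.25, 3.9375, 4.625, 5.3125.
r(0.5) ≈ 0.7071, r(1.1875) ≈ 1.0897, r(1.875) ≈ 1.3693, r(2.5625) ≈ 1.6008, r(3.25) ≈ 1.8028, r(3.9375) ≈ 1.9843, r(4.625) ≈ 2.1506, r(5.3125) ≈ 2.3049.
Sum = Δu · [r(0.5) + r(1.1875) + r(1.875) + ...].
Sum ≈ 8.9440.

8.9440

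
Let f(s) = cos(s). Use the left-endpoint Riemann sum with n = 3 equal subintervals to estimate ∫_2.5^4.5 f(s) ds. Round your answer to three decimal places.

Δs = (4.5 − 2.5)/3 = 2/3.
Left endpoints: 2.5, 19/6, 23/6.
f(2.5) ≈ -0.801, f(19/6) ≈ -1.000, f(23/6) ≈ -0.770.
Sum = Δs · [f(2.5) + f(19/6) + f(23/6)].
Sum ≈ -1.714.

-1.714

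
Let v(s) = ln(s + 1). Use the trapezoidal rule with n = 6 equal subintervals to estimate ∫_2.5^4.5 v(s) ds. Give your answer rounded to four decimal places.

Δs = (4.5 − 2.5)/6 = 1/3.
v(2.5) ≈ 1.2528, v(17/6) ≈ 1.3437, v(19/6) ≈ 1.4271, v(3.5) ≈ 1.5041, v(23/6) ≈ 1.5755, v(25/6) ≈ 1.6422, v(4.5) ≈ 1.7047.
T_6 = (Δs/2)·[v(s_0) + 2v(s_1) + ... + 2v(s_{5}) + v(s_6)].
Sum ≈ 2.9905.

2.9905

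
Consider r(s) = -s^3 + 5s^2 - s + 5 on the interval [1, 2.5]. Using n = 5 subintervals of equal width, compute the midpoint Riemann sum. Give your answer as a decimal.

Δs = (2.5 − 1)/5 = 0.3.
Midpoints: 1.15, 1.45, 1.75, 2.05, 2.35.
r(1.15) = 8.941625, r(1.45) = 11.013875, r(1.75) = 13.203125, r(2.05) = 15.347375, r(2.35) = 17.284625.
Sum = Δs · [r(1.15) + r(1.45) + r(1.75) + r(2.05) + r(2.35)].
Sum = 19.7371875.

19.7371875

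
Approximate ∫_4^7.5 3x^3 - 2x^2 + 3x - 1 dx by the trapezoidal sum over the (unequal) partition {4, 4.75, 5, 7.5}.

2143.3515625

Subinterval widths: 0.75, 0.25, 2.5.
f(4) = 171, f(4.75) = 289.640625, f(5) = 339, f(7.5) = 1174.625.
On each subinterval the trapezoid contributes (Δx_i/2)·[f(x_{i-1}) + f(x_i)].
Sum = 2143.3515625.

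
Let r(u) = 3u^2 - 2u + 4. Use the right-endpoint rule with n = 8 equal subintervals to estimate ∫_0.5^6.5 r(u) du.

Δu = (6.5 − 0.5)/8 = 0.75.
Right endpoints: 1.25, 2, 2.75, 3.5, 4.25, 5, 5.75, 6.5.
r(1.25) = 6.1875, r(2) = 12, r(2.75) = 21.1875, r(3.5) = 33.75, r(4.25) = 49.6875, r(5) = 69, r(5.75) = 91.6875, r(6.5) = 117.75.
Sum = Δu · [r(1.25) + r(2) + r(2.75) + ...].
Sum = 300.9375.

300.9375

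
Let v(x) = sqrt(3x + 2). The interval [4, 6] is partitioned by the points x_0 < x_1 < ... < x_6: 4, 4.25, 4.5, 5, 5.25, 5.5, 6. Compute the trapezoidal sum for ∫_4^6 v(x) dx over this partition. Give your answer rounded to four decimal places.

8.2346

Subinterval widths: 0.25, 0.25, 0.5, 0.25, 0.25, 0.5.
v(4) ≈ 3.7417, v(4.25) ≈ 3.8406, v(4.5) ≈ 3.9370, v(5) ≈ 4.1231, v(5.25) ≈ 4.2131, v(5.5) ≈ 4.3012, v(6) ≈ 4.4721.
On each subinterval the trapezoid contributes (Δx_i/2)·[v(x_{i-1}) + v(x_i)].
Sum ≈ 8.2346.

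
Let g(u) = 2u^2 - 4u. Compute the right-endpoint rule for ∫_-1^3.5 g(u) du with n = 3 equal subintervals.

13.5

Δu = (3.5 − (-1))/3 = 1.5.
Right endpoints: 0.5, 2, 3.5.
g(0.5) = -1.5, g(2) = 0, g(3.5) = 10.5.
Sum = Δu · [g(0.5) + g(2) + g(3.5)].
Sum = 13.5.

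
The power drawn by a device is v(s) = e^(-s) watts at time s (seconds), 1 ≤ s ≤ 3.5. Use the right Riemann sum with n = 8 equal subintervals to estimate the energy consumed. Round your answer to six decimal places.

0.287663

Δs = (3.5 − 1)/8 = 0.3125.
Right endpoints: 1.3125, 1.625, 1.9375, 2.25, 2.5625, 2.875, 3.1875, 3.5.
v(1.3125) ≈ 0.269146, v(1.625) ≈ 0.196912, v(1.9375) ≈ 0.144064, v(2.25) ≈ 0.105399, v(2.5625) ≈ 0.077112, v(2.875) ≈ 0.056416, v(3.1875) ≈ 0.041275, v(3.5) ≈ 0.030197.
Sum = Δs · [v(1.3125) + v(1.625) + v(1.9375) + ...].
Sum ≈ 0.287663.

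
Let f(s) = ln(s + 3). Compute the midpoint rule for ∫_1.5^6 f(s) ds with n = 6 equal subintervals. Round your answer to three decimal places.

Δs = (6 − 1.5)/6 = 0.75.
Midpoints: 1.875, 2.625, 3.375, 4.125, 4.875, 5.625.
f(1.875) ≈ 1.584, f(2.625) ≈ 1.727, f(3.375) ≈ 1.852, f(4.125) ≈ 1.964, f(4.875) ≈ 2.064, f(5.625) ≈ 2.155.
Sum = Δs · [f(1.875) + f(2.625) + f(3.375) + ...].
Sum ≈ 8.509.

8.509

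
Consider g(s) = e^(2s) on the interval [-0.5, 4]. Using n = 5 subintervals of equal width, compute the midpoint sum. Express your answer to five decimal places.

Δs = (4 − (-0.5))/5 = 0.9.
Midpoints: -0.05, 0.85, 1.75, 2.65, 3.55.
g(-0.05) ≈ 0.90484, g(0.85) ≈ 5.47395, g(1.75) ≈ 33.11545, g(2.65) ≈ 200.33681, g(3.55) ≈ 1211.96707.
Sum = Δs · [g(-0.05) + g(0.85) + g(1.75) + g(2.65) + g(3.55)].
Sum ≈ 1306.61831.

1306.61831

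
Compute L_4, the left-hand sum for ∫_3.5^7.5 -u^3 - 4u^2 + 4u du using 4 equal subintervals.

-915

Δu = (7.5 − 3.5)/4 = 1.
Left endpoints: 3.5, 4.5, 5.5, 6.5.
f(3.5) = -77.875, f(4.5) = -154.125, f(5.5) = -265.375, f(6.5) = -417.625.
Sum = Δu · [f(3.5) + f(4.5) + f(5.5) + f(6.5)].
Sum = -915.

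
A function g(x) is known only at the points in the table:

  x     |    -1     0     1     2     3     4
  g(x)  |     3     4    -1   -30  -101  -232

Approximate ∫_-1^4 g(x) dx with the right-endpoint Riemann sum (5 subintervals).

Δx = 1.
Sum = 1·[4 + (-1) + (-30) + (-101) + (-232)] = -360.

-360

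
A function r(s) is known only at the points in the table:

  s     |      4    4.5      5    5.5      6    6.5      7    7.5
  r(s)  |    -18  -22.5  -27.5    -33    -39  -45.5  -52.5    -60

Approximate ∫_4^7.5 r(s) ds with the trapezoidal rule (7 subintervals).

-129.5

Δs = 0.5.
T_7 = (0.5/2)·[(-18) + 2·(-22.5) + 2·(-27.5) + 2·(-33) + 2·(-39) + 2·(-45.5) + 2·(-52.5) + (-60)] = -129.5.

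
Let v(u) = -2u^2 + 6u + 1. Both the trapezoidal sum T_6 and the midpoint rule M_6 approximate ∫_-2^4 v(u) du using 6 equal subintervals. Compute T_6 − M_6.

T_6 = -8.
M_6 = -5.
T_6 − M_6 = -3.

-3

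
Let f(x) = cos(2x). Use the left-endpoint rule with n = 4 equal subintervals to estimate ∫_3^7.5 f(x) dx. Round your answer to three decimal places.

1.217

Δx = (7.5 − 3)/4 = 1.125.
Left endpoints: 3, 4.125, 5.25, 6.375.
f(3) ≈ 0.960, f(4.125) ≈ -0.386, f(5.25) ≈ -0.476, f(6.375) ≈ 0.983.
Sum = Δx · [f(3) + f(4.125) + f(5.25) + f(6.375)].
Sum ≈ 1.217.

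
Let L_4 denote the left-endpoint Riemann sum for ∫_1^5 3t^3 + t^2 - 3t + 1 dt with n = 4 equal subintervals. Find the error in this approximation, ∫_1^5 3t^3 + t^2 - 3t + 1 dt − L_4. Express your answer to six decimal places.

Exact integral: ∫_1^5 f(t) dt ≈ 477.33333333.
L_4 = 304.
Error ≈ 477.33333333 − 304 ≈ 173.333333.

173.333333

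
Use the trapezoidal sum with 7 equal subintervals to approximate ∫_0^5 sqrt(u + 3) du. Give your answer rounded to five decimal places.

Δu = (5 − 0)/7 = 5/7.
f(0) ≈ 1.73205, f(5/7) ≈ 1.92725, f(10/7) ≈ 2.10442, f(15/7) ≈ 2.26779, f(20/7) ≈ 2.42015, f(25/7) ≈ 2.56348, f(30/7) ≈ 2.69921, f(5) ≈ 2.82843.
T_7 = (Δu/2)·[f(u_0) + 2f(u_1) + ... + 2f(u_{6}) + f(u_7)].
Sum ≈ 11.61609.

11.61609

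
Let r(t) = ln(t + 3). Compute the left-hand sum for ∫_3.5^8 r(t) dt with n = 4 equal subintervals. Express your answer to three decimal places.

9.408

Δt = (8 − 3.5)/4 = 1.125.
Left endpoints: 3.5, 4.625, 5.75, 6.875.
r(3.5) ≈ 1.872, r(4.625) ≈ 2.031, r(5.75) ≈ 2.169, r(6.875) ≈ 2.290.
Sum = Δt · [r(3.5) + r(4.625) + r(5.75) + r(6.875)].
Sum ≈ 9.408.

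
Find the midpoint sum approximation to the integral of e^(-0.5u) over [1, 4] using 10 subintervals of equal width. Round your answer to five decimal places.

Δu = (4 − 1)/10 = 0.3.
Midpoints: 1.15, 1.45, 1.75, 2.05, 2.35, 2.65, 2.95, 3.25, 3.55, 3.85.
f(1.15) ≈ 0.56270, f(1.45) ≈ 0.48432, f(1.75) ≈ 0.41686, f(2.05) ≈ 0.35880, f(2.35) ≈ 0.30882, f(2.65) ≈ 0.26580, f(2.95) ≈ 0.22878, f(3.25) ≈ 0.19691, f(3.55) ≈ 0.16948, f(3.85) ≈ 0.14588.
Sum = Δu · [f(1.15) + f(1.45) + f(1.75) + ...].
Sum ≈ 0.94151.

0.94151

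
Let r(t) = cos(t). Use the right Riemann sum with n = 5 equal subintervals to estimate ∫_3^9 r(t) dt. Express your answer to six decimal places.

Δt = (9 − 3)/5 = 1.2.
Right endpoints: 4.2, 5.4, 6.6, 7.8, 9.
r(4.2) ≈ -0.490261, r(5.4) ≈ 0.634693, r(6.6) ≈ 0.950233, r(7.8) ≈ 0.053955, r(9) ≈ -0.911130.
Sum = Δt · [r(4.2) + r(5.4) + r(6.6) + r(7.8) + r(9)].
Sum ≈ 0.284988.

0.284988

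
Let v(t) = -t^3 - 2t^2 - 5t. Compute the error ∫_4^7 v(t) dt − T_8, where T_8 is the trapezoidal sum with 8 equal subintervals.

Exact integral: ∫_4^7 v(t) dt = -804.75.
T_8 = -806.05078125.
Error = -804.75 − (-806.05078125) = 1.30078125.

1.30078125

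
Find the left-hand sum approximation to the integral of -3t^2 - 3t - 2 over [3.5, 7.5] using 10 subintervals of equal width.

-424.52

Δt = (7.5 − 3.5)/10 = 0.4.
Left endpoints: 3.5, 3.9, 4.3, 4.7, 5.1, 5.5, 5.9, 6.3, 6.7, 7.1.
f(3.5) = -49.25, f(3.9) = -59.33, f(4.3) = -70.37, f(4.7) = -82.37, f(5.1) = -95.33, f(5.5) = -109.25, f(5.9) = -124.13, f(6.3) = -139.97, f(6.7) = -156.77, f(7.1) = -174.53.
Sum = Δt · [f(3.5) + f(3.9) + f(4.3) + ...].
Sum = -424.52.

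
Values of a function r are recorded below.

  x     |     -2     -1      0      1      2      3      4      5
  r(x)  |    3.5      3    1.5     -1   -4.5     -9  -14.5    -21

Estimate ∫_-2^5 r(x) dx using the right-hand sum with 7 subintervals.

-45.5

Δx = 1.
Sum = 1·[3 + 1.5 + (-1) + (-4.5) + (-9) + (-14.5) + (-21)] = -45.5.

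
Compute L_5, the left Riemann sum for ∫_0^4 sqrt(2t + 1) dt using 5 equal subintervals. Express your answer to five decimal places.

Δt = (4 − 0)/5 = 0.8.
Left endpoints: 0, 0.8, 1.6, 2.4, 3.2.
f(0) ≈ 1.00000, f(0.8) ≈ 1.61245, f(1.6) ≈ 2.04939, f(2.4) ≈ 2.40832, f(3.2) ≈ 2.72029.
Sum = Δt · [f(0) + f(0.8) + f(1.6) + f(2.4) + f(3.2)].
Sum ≈ 7.83236.

7.83236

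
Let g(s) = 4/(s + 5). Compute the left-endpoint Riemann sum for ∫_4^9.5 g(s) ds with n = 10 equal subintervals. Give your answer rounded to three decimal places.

1.955

Δs = (9.5 − 4)/10 = 0.55.
Left endpoints: 4, 4.55, 5.1, 5.65, 6.2, 6.75, 7.3, 7.85, 8.4, 8.95.
g(4) = 4/9, g(4.55) = 80/191, g(5.1) = 40/101, g(5.65) = 80/213, g(6.2) = 5/14, g(6.75) = 16/47, g(7.3) = 40/123, g(7.85) = 80/257, g(8.4) = 20/67, g(8.95) = 80/279.
Sum = Δs · [g(4) + g(4.55) + g(5.1) + ...].
Sum ≈ 1.955.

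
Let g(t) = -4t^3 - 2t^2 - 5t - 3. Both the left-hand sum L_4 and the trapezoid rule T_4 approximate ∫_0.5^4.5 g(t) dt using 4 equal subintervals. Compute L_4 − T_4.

L_4 = -342.
T_4 = -554.
L_4 − T_4 = 212.

212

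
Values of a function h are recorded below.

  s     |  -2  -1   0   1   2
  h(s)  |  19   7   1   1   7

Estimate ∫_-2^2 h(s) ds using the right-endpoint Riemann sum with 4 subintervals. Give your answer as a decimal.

Δs = 1.
Sum = 1·[7 + 1 + 1 + 7] = 16.

16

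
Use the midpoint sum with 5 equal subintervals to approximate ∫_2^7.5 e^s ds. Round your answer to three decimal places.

Δs = (7.5 − 2)/5 = 1.1.
Midpoints: 2.55, 3.65, 4.75, 5.85, 6.95.
f(2.55) ≈ 12.807, f(3.65) ≈ 38.475, f(4.75) ≈ 115.584, f(5.85) ≈ 347.234, f(6.95) ≈ 1043.150.
Sum = Δs · [f(2.55) + f(3.65) + f(4.75) + f(5.85) + f(6.95)].
Sum ≈ 1712.975.

1712.975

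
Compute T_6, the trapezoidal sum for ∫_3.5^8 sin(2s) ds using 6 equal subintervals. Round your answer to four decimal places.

Δs = (8 − 3.5)/6 = 0.75.
f(3.5) ≈ 0.6570, f(4.25) ≈ 0.7985, f(5) ≈ -0.5440, f(5.75) ≈ -0.8755, f(6.5) ≈ 0.4202, f(7.25) ≈ 0.9349, f(8) ≈ -0.2879.
T_6 = (Δs/2)·[f(s_0) + 2f(s_1) + ... + 2f(s_{5}) + f(s_6)].
Sum ≈ 0.6890.

0.6890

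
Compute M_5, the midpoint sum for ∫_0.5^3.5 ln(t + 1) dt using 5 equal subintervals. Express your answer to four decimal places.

3.1667

Δt = (3.5 − 0.5)/5 = 0.6.
Midpoints: 0.8, 1.4, 2, 2.6, 3.2.
f(0.8) ≈ 0.5878, f(1.4) ≈ 0.8755, f(2) ≈ 1.0986, f(2.6) ≈ 1.2809, f(3.2) ≈ 1.4351.
Sum = Δt · [f(0.8) + f(1.4) + f(2) + f(2.6) + f(3.2)].
Sum ≈ 3.1667.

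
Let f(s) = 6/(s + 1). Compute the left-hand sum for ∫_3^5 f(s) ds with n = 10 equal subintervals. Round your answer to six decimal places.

2.483485

Δs = (5 − 3)/10 = 0.2.
Left endpoints: 3, 3.2, 3.4, 3.6, 3.8, 4, 4.2, 4.4, 4.6, 4.8.
f(3) = 1.5, f(3.2) = 10/7, f(3.4) = 15/11, f(3.6) = 30/23, f(3.8) = 1.25, f(4) = 1.2, f(4.2) = 15/13, f(4.4) = 10/9, f(4.6) = 15/14, f(4.8) = 30/29.
Sum = Δs · [f(3) + f(3.2) + f(3.4) + ...].
Sum ≈ 2.483485.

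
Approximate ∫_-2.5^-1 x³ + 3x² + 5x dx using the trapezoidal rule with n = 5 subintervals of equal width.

Δx = (-1 − (-2.5))/5 = 0.3.
f(-2.5) = -9.375, f(-2.2) = -7.128, f(-1.9) = -5.529, f(-1.6) = -4.416, f(-1.3) = -3.627, f(-1) = -3.
T_5 = (Δx/2)·[f(x_0) + 2f(x_1) + ... + 2f(x_{4}) + f(x_5)].
Sum = -8.06625.

-8.06625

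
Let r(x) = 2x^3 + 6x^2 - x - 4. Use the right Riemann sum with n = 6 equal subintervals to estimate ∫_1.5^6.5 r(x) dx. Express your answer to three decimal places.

Δx = (6.5 − 1.5)/6 = 5/6.
Right endpoints: 7/3, 19/6, 4, 29/6, 17/3, 6.5.
r(7/3) = 1397/27, r(19/6) = 12583/108, r(4) = 216, r(29/6) = 38573/108, r(17/3) = 14767/27, r(6.5) = 792.25.
Sum = Δx · [r(7/3) + r(19/6) + r(4) + ...].
Sum ≈ 1733.819.

1733.819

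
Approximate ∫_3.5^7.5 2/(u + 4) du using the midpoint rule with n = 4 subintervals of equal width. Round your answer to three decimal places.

0.854

Δu = (7.5 − 3.5)/4 = 1.
Midpoints: 4, 5, 6, 7.
f(4) = 0.25, f(5) = 2/9, f(6) = 0.2, f(7) = 2/11.
Sum = Δu · [f(4) + f(5) + f(6) + f(7)].
Sum ≈ 0.854.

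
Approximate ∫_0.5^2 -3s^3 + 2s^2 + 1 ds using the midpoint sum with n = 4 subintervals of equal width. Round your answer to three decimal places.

-5.041

Δs = (2 − 0.5)/4 = 0.375.
Midpoints: 0.6875, 1.0625, 1.4375, 1.8125.
f(0.6875) = 3975/4096, f(1.0625) = -1395/4096, f(1.4375) = -15477/4096, f(1.8125) = -42159/4096.
Sum = Δs · [f(0.6875) + f(1.0625) + f(1.4375) + f(1.8125)].
Sum ≈ -5.041.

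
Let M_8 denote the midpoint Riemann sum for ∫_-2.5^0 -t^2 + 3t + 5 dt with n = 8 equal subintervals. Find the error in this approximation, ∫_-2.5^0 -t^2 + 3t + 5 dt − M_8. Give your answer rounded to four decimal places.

Exact integral: ∫_-2.5^0 f(t) dt ≈ -2.083333.
M_8 ≈ -2.062988.
Error ≈ -2.083333 − (-2.062988) ≈ -0.0203.

-0.0203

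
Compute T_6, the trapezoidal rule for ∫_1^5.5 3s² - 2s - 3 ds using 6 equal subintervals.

Δs = (5.5 − 1)/6 = 0.75.
f(1) = -2, f(1.75) = 2.6875, f(2.5) = 10.75, f(3.25) = 22.1875, f(4) = 37, f(4.75) = 55.1875, f(5.5) = 76.75.
T_6 = (Δs/2)·[f(s_0) + 2f(s_1) + ... + 2f(s_{5}) + f(s_6)].
Sum = 123.890625.

123.890625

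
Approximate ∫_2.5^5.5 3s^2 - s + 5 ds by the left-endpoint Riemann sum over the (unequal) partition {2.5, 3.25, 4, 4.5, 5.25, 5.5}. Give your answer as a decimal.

132.0625

Subinterval widths: 0.75, 0.75, 0.5, 0.75, 0.25.
Left endpoints: 2.5, 3.25, 4, 4.5, 5.25.
f(2.5) = 21.25, f(3.25) = 33.4375, f(4) = 49, f(4.5) = 61.25, f(5.25) = 82.4375.
Sum = Σ Δs_i · f(s_i).
Sum = 132.0625.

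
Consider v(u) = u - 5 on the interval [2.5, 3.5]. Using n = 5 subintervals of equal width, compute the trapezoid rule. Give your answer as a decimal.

-2

Δu = (3.5 − 2.5)/5 = 0.2.
v(2.5) = -2.5, v(2.7) = -2.3, v(2.9) = -2.1, v(3.1) = -1.9, v(3.3) = -1.7, v(3.5) = -1.5.
T_5 = (Δu/2)·[v(u_0) + 2v(u_1) + ... + 2v(u_{4}) + v(u_5)].
Sum = -2.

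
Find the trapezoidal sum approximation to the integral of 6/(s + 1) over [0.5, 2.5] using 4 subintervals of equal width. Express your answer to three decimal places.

5.129

Δs = (2.5 − 0.5)/4 = 0.5.
f(0.5) = 4, f(1) = 3, f(1.5) = 2.4, f(2) = 2, f(2.5) = 12/7.
T_4 = (Δs/2)·[f(s_0) + 2f(s_1) + 2f(s_2) + 2f(s_3) + f(s_4)].
Sum ≈ 5.129.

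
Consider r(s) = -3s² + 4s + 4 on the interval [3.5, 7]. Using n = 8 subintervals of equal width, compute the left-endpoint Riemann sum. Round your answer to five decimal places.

Δs = (7 − 3.5)/8 = 0.4375.
Left endpoints: 3.5, 3.9375, 4.375, 4.8125, 5.25, 5.6875, 6.125, 6.5625.
r(3.5) = -18.75, r(3.9375) = -26.76171875, r(4.375) = -35.921875, r(4.8125) = -46.23046875, r(5.25) = -57.6875, r(5.6875) = -70.29296875, r(6.125) = -84.046875, r(6.5625) = -98.94921875.
Sum = Δs · [r(3.5) + r(3.9375) + r(4.375) + ...].
Sum ≈ -191.90527.

-191.90527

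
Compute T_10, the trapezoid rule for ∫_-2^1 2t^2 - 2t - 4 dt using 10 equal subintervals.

Δt = (1 − (-2))/10 = 0.3.
f(-2) = 8, f(-1.7) = 5.18, f(-1.4) = 2.72, f(-1.1) = 0.62, f(-0.8) = -1.12, f(-0.5) = -2.5, f(-0.2) = -3.52, f(0.1) = -4.18, f(0.4) = -4.48, f(0.7) = -4.42, f(1) = -4.
T_10 = (Δt/2)·[f(t_0) + 2f(t_1) + ... + 2f(t_{9}) + f(t_10)].
Sum = -2.91.

-2.91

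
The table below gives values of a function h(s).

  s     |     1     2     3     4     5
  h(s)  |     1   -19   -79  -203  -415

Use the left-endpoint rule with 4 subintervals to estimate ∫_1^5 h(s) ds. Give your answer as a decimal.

Δs = 1.
Sum = 1·[1 + (-19) + (-79) + (-203)] = -300.

-300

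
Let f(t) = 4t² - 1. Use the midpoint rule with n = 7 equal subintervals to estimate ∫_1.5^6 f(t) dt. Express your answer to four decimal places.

Δt = (6 − 1.5)/7 = 9/14.
Midpoints: 51/28, 69/28, 87/28, 3.75, 123/28, 141/28, 159/28.
f(51/28) = 2405/196, f(69/28) = 4565/196, f(87/28) = 7373/196, f(3.75) = 55.25, f(123/28) = 14933/196, f(141/28) = 19685/196, f(159/28) = 25085/196.
Sum = Δt · [f(51/28) + f(69/28) + f(87/28) + ...].
Sum ≈ 278.3801.

278.3801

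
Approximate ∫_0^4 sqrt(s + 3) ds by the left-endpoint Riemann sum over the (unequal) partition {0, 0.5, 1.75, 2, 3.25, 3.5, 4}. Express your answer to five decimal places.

Subinterval widths: 0.5, 1.25, 0.25, 1.25, 0.25, 0.5.
Left endpoints: 0, 0.5, 1.75, 2, 3.25, 3.5.
f(0) ≈ 1.73205, f(0.5) ≈ 1.87083, f(1.75) ≈ 2.17945, f(2) ≈ 2.23607, f(3.25) ≈ 2.50000, f(3.5) ≈ 2.54951.
Sum = Σ Δs_i · f(s_i).
Sum ≈ 8.44426.

8.44426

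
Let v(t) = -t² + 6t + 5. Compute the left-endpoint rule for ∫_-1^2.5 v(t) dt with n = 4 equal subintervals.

Δt = (2.5 − (-1))/4 = 0.875.
Left endpoints: -1, -0.125, 0.75, 1.625.
v(-1) = -2, v(-0.125) = 4.234375, v(0.75) = 8.9375, v(1.625) = 12.109375.
Sum = Δt · [v(-1) + v(-0.125) + v(0.75) + v(1.625)].
Sum = 20.37109375.

20.37109375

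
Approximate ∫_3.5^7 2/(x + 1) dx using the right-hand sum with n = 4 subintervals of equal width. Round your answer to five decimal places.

1.06995

Δx = (7 − 3.5)/4 = 0.875.
Right endpoints: 4.375, 5.25, 6.125, 7.
f(4.375) = 16/43, f(5.25) = 0.32, f(6.125) = 16/57, f(7) = 0.25.
Sum = Δx · [f(4.375) + f(5.25) + f(6.125) + f(7)].
Sum ≈ 1.06995.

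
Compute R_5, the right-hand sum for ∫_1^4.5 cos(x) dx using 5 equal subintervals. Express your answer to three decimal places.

-2.007

Δx = (4.5 − 1)/5 = 0.7.
Right endpoints: 1.7, 2.4, 3.1, 3.8, 4.5.
f(1.7) ≈ -0.129, f(2.4) ≈ -0.737, f(3.1) ≈ -0.999, f(3.8) ≈ -0.791, f(4.5) ≈ -0.211.
Sum = Δx · [f(1.7) + f(2.4) + f(3.1) + f(3.8) + f(4.5)].
Sum ≈ -2.007.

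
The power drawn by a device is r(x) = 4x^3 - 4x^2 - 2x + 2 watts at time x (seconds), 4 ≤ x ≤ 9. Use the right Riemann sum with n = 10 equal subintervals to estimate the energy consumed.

5976.25

Δx = (9 − 4)/10 = 0.5.
Right endpoints: 4.5, 5, 5.5, 6, 6.5, 7, 7.5, 8, 8.5, 9.
r(4.5) = 276.5, r(5) = 392, r(5.5) = 535.5, r(6) = 710, r(6.5) = 918.5, r(7) = 1164, r(7.5) = 1449.5, r(8) = 1778, r(8.5) = 2152.5, r(9) = 2576.
Sum = Δx · [r(4.5) + r(5) + r(5.5) + ...].
Sum = 5976.25.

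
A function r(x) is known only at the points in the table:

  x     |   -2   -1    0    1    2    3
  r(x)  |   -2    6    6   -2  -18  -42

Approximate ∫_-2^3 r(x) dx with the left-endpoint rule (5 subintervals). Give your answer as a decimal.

-10

Δx = 1.
Sum = 1·[(-2) + 6 + 6 + (-2) + (-18)] = -10.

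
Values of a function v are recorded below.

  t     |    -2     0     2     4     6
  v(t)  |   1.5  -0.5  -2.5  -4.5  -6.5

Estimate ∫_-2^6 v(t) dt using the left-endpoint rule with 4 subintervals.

Δt = 2.
Sum = 2·[1.5 + (-0.5) + (-2.5) + (-4.5)] = -12.

-12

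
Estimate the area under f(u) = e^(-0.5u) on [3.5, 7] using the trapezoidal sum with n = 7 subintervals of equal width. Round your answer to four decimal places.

0.2886

Δu = (7 − 3.5)/7 = 0.5.
f(3.5) ≈ 0.1738, f(4) ≈ 0.1353, f(4.5) ≈ 0.1054, f(5) ≈ 0.0821, f(5.5) ≈ 0.0639, f(6) ≈ 0.0498, f(6.5) ≈ 0.0388, f(7) ≈ 0.0302.
T_7 = (Δu/2)·[f(u_0) + 2f(u_1) + ... + 2f(u_{6}) + f(u_7)].
Sum ≈ 0.2886.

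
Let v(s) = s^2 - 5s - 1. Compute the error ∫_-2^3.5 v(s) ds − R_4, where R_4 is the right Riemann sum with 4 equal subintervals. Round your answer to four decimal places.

Exact integral: ∫_-2^3.5 v(s) ds ≈ -9.166667.
R_4 = -20.66796875.
Error ≈ -9.166667 − (-20.66796875) ≈ 11.5013.

11.5013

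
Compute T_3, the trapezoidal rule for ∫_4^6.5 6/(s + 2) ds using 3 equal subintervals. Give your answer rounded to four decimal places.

2.0947

Δs = (6.5 − 4)/3 = 5/6.
f(4) = 1, f(29/6) = 36/41, f(17/3) = 18/23, f(6.5) = 12/17.
T_3 = (Δs/2)·[f(s_0) + 2f(s_1) + 2f(s_2) + f(s_3)].
Sum ≈ 2.0947.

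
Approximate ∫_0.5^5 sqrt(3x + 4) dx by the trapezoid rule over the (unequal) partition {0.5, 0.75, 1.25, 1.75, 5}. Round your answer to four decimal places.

Subinterval widths: 0.25, 0.5, 0.5, 3.25.
f(0.5) ≈ 2.3452, f(0.75) ≈ 2.5000, f(1.25) ≈ 2.7839, f(1.75) ≈ 3.0414, f(5) ≈ 4.3589.
On each subinterval the trapezoid contributes (Δx_i/2)·[f(x_{i-1}) + f(x_i)].
Sum ≈ 15.4084.

15.4084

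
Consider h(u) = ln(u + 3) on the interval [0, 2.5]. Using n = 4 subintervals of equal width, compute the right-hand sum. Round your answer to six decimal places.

Δu = (2.5 − 0)/4 = 0.625.
Right endpoints: 0.625, 1.25, 1.875, 2.5.
h(0.625) ≈ 1.287854, h(1.25) ≈ 1.446919, h(1.875) ≈ 1.584120, h(2.5) ≈ 1.704748.
Sum = Δu · [h(0.625) + h(1.25) + h(1.875) + h(2.5)].
Sum ≈ 3.764776.

3.764776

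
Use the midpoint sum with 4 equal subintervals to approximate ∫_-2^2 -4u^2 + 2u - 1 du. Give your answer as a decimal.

-24

Δu = (2 − (-2))/4 = 1.
Midpoints: -1.5, -0.5, 0.5, 1.5.
f(-1.5) = -13, f(-0.5) = -3, f(0.5) = -1, f(1.5) = -7.
Sum = Δu · [f(-1.5) + f(-0.5) + f(0.5) + f(1.5)].
Sum = -24.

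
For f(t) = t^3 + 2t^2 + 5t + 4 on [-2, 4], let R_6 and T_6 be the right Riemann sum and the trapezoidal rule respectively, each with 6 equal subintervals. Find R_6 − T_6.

R_6 = 230.
T_6 = 167.
R_6 − T_6 = 63.

63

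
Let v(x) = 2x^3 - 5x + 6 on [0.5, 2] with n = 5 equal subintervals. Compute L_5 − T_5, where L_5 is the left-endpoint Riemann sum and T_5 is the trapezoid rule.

-1.2375

L_5 = 6.525.
T_5 = 7.7625.
L_5 − T_5 = -1.2375.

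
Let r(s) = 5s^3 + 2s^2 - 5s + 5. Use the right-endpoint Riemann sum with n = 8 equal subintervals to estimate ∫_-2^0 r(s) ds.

Δs = (0 − (-2))/8 = 0.25.
Right endpoints: -1.75, -1.5, -1.25, -1, -0.75, -0.5, -0.25, 0.
r(-1.75) = -6.921875, r(-1.5) = 0.125, r(-1.25) = 4.609375, r(-1) = 7, r(-0.75) = 7.765625, r(-0.5) = 7.375, r(-0.25) = 6.296875, r(0) = 5.
Sum = Δs · [r(-1.75) + r(-1.5) + r(-1.25) + ...].
Sum = 7.8125.

7.8125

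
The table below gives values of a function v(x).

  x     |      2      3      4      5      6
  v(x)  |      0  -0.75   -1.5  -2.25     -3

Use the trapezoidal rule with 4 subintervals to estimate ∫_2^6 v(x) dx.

Δx = 1.
T_4 = (1/2)·[0 + 2·(-0.75) + 2·(-1.5) + 2·(-2.25) + (-3)] = -6.

-6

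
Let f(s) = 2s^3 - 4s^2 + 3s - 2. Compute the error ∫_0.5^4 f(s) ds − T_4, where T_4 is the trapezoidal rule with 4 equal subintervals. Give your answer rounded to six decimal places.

Exact integral: ∫_0.5^4 f(s) ds ≈ 59.42708333.
T_4 ≈ 63.66992188.
Error ≈ 59.42708333 − 63.66992188 ≈ -4.242839.

-4.242839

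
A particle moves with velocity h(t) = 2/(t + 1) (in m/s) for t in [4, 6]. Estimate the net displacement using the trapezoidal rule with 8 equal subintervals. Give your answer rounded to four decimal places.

Δt = (6 − 4)/8 = 0.25.
h(4) = 0.4, h(4.25) = 8/21, h(4.5) = 4/11, h(4.75) = 8/23, h(5) = 1/3, h(5.25) = 0.32, h(5.5) = 4/13, h(5.75) = 8/27, h(6) = 2/7.
T_8 = (Δt/2)·[h(t_0) + 2h(t_1) + ... + 2h(t_{7}) + h(t_8)].
Sum ≈ 0.6731.

0.6731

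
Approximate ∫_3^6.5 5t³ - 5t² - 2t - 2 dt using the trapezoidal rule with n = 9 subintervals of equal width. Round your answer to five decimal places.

Δt = (6.5 − 3)/9 = 7/18.
f(3) = 82, f(61/18) = 748823/5832, f(34/9) = 137534/729, f(25/6) = 57143/216, f(41/9) = 260860/729, f(89/18) = 2742619/5832, f(16/3) = 16298/27, f(103/18) = 4430417/5832, f(55/9) = 685382/729, f(6.5) = 1146.875.
T_9 = (Δt/2)·[f(t_0) + 2f(t_1) + ... + 2f(t_{8}) + f(t_9)].
Sum ≈ 1682.96438.

1682.96438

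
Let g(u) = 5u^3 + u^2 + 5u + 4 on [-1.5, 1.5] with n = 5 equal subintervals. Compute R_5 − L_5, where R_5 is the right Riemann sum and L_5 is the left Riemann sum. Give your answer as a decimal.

R_5 = 29.055.
L_5 = -0.195.
R_5 − L_5 = 29.25.

29.25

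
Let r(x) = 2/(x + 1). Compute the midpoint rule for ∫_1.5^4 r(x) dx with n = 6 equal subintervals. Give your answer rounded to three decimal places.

1.385

Δx = (4 − 1.5)/6 = 5/12.
Midpoints: 41/24, 2.125, 61/24, 71/24, 3.375, 91/24.
r(41/24) = 48/65, r(2.125) = 0.64, r(61/24) = 48/85, r(71/24) = 48/95, r(3.375) = 16/35, r(91/24) = 48/115.
Sum = Δx · [r(41/24) + r(2.125) + r(61/24) + ...].
Sum ≈ 1.385.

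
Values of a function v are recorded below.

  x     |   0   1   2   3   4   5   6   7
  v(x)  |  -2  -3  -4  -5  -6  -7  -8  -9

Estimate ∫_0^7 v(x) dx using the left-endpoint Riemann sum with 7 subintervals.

-35

Δx = 1.
Sum = 1·[(-2) + (-3) + (-4) + (-5) + (-6) + (-7) + (-8)] = -35.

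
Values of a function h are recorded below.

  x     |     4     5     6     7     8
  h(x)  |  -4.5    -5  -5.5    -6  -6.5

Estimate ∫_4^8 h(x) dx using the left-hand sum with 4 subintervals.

-21

Δx = 1.
Sum = 1·[(-4.5) + (-5) + (-5.5) + (-6)] = -21.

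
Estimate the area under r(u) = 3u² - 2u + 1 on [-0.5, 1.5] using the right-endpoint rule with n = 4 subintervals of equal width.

Δu = (1.5 − (-0.5))/4 = 0.5.
Right endpoints: 0, 0.5, 1, 1.5.
r(0) = 1, r(0.5) = 0.75, r(1) = 2, r(1.5) = 4.75.
Sum = Δu · [r(0) + r(0.5) + r(1) + r(1.5)].
Sum = 4.25.

4.25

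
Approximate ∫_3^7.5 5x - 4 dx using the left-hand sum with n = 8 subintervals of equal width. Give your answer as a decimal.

93.796875

Δx = (7.5 − 3)/8 = 0.5625.
Left endpoints: 3, 3.5625, 4.125, 4.6875, 5.25, 5.8125, 6.375, 6.9375.
f(3) = 11, f(3.5625) = 13.8125, f(4.125) = 16.625, f(4.6875) = 19.4375, f(5.25) = 22.25, f(5.8125) = 25.0625, f(6.375) = 27.875, f(6.9375) = 30.6875.
Sum = Δx · [f(3) + f(3.5625) + f(4.125) + ...].
Sum = 93.796875.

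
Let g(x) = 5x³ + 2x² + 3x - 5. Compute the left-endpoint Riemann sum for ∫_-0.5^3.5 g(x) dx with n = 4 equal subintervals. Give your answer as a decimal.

105

Δx = (3.5 − (-0.5))/4 = 1.
Left endpoints: -0.5, 0.5, 1.5, 2.5.
g(-0.5) = -6.625, g(0.5) = -2.375, g(1.5) = 20.875, g(2.5) = 93.125.
Sum = Δx · [g(-0.5) + g(0.5) + g(1.5) + g(2.5)].
Sum = 105.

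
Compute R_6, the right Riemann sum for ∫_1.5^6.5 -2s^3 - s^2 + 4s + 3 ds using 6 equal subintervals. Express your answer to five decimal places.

Δs = (6.5 − 1.5)/6 = 5/6.
Right endpoints: 7/3, 19/6, 4, 29/6, 17/3, 6.5.
f(7/3) = -500/27, f(19/6) = -3125/54, f(4) = -125, f(29/6) = -6125/27, f(17/3) = -10000/27, f(6.5) = -562.5.
Sum = Δs · [f(7/3) + f(19/6) + f(4) + ...].
Sum ≈ -1134.25926.

-1134.25926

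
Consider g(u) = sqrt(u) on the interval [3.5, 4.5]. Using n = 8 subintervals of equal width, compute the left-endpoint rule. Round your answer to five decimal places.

Δu = (4.5 − 3.5)/8 = 0.125.
Left endpoints: 3.5, 3.625, 3.75, 3.875, 4, 4.125, 4.25, 4.375.
g(3.5) ≈ 1.87083, g(3.625) ≈ 1.90394, g(3.75) ≈ 1.93649, g(3.875) ≈ 1.96850, g(4) ≈ 2.00000, g(4.125) ≈ 2.03101, g(4.25) ≈ 2.06155, g(4.375) ≈ 2.09165.
Sum = Δu · [g(3.5) + g(3.625) + g(3.75) + ...].
Sum ≈ 1.98300.

1.98300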